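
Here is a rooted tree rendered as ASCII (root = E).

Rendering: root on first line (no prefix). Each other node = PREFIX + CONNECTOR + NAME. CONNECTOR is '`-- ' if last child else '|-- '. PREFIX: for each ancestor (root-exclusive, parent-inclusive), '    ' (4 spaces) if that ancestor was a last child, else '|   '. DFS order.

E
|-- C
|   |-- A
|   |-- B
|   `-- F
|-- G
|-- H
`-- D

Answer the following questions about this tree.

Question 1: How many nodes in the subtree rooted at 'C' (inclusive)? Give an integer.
Subtree rooted at C contains: A, B, C, F
Count = 4

Answer: 4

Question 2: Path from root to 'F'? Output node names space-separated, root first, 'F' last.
Walk down from root: E -> C -> F

Answer: E C F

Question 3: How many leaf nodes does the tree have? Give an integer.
Leaves (nodes with no children): A, B, D, F, G, H

Answer: 6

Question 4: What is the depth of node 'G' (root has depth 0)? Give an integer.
Path from root to G: E -> G
Depth = number of edges = 1

Answer: 1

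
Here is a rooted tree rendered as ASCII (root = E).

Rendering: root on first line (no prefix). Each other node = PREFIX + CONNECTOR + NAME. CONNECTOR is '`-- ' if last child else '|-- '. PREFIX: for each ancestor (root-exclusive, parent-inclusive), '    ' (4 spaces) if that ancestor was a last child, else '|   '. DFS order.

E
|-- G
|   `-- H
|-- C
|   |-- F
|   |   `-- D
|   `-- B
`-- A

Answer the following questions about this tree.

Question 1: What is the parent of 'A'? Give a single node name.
Answer: E

Derivation:
Scan adjacency: A appears as child of E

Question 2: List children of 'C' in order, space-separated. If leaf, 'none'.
Answer: F B

Derivation:
Node C's children (from adjacency): F, B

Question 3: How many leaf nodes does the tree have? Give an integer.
Leaves (nodes with no children): A, B, D, H

Answer: 4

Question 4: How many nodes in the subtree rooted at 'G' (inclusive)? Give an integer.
Answer: 2

Derivation:
Subtree rooted at G contains: G, H
Count = 2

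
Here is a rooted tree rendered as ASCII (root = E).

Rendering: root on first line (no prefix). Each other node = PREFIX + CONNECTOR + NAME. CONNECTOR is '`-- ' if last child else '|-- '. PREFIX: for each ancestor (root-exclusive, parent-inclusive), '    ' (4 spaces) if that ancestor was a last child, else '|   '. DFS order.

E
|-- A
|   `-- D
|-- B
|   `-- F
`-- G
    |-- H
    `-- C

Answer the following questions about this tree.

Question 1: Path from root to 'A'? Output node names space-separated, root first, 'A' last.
Answer: E A

Derivation:
Walk down from root: E -> A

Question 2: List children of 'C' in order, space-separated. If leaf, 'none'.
Node C's children (from adjacency): (leaf)

Answer: none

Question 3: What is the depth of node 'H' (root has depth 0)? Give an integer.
Path from root to H: E -> G -> H
Depth = number of edges = 2

Answer: 2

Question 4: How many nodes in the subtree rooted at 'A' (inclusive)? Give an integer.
Subtree rooted at A contains: A, D
Count = 2

Answer: 2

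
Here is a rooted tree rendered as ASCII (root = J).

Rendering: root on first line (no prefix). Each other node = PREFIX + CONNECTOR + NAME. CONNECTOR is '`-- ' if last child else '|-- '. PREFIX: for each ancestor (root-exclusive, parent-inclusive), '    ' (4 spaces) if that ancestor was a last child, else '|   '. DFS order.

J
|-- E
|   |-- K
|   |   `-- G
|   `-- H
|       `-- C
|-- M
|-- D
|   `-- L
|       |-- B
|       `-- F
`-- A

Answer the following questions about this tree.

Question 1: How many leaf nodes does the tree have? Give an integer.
Answer: 6

Derivation:
Leaves (nodes with no children): A, B, C, F, G, M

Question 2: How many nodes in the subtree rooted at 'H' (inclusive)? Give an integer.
Answer: 2

Derivation:
Subtree rooted at H contains: C, H
Count = 2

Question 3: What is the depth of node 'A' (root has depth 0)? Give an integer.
Path from root to A: J -> A
Depth = number of edges = 1

Answer: 1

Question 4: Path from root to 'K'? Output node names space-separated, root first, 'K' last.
Answer: J E K

Derivation:
Walk down from root: J -> E -> K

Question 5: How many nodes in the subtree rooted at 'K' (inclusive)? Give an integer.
Answer: 2

Derivation:
Subtree rooted at K contains: G, K
Count = 2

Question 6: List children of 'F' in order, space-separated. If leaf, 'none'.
Answer: none

Derivation:
Node F's children (from adjacency): (leaf)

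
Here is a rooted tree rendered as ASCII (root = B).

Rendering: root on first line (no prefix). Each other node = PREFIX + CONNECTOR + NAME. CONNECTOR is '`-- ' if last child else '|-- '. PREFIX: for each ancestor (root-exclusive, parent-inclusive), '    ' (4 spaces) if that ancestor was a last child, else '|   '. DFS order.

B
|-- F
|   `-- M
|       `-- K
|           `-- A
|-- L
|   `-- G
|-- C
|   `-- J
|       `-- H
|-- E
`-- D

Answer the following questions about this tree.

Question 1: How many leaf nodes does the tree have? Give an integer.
Answer: 5

Derivation:
Leaves (nodes with no children): A, D, E, G, H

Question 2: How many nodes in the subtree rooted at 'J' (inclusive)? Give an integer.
Subtree rooted at J contains: H, J
Count = 2

Answer: 2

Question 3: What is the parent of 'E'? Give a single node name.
Answer: B

Derivation:
Scan adjacency: E appears as child of B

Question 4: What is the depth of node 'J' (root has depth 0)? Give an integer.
Path from root to J: B -> C -> J
Depth = number of edges = 2

Answer: 2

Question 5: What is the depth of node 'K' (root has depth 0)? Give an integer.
Path from root to K: B -> F -> M -> K
Depth = number of edges = 3

Answer: 3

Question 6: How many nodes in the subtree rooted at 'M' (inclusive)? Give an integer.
Answer: 3

Derivation:
Subtree rooted at M contains: A, K, M
Count = 3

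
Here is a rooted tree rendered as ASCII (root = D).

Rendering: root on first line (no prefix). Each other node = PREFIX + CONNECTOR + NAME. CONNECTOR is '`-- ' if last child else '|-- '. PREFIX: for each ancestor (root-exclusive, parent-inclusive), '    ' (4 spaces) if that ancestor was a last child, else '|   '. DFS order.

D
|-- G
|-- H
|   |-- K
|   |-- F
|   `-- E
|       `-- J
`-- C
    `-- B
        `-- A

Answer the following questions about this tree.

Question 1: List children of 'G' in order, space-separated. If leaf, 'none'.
Answer: none

Derivation:
Node G's children (from adjacency): (leaf)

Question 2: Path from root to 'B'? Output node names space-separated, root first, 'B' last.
Walk down from root: D -> C -> B

Answer: D C B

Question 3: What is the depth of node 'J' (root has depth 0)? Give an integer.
Path from root to J: D -> H -> E -> J
Depth = number of edges = 3

Answer: 3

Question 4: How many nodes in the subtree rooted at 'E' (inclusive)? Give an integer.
Subtree rooted at E contains: E, J
Count = 2

Answer: 2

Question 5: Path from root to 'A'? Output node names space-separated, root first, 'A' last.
Walk down from root: D -> C -> B -> A

Answer: D C B A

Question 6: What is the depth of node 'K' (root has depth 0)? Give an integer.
Path from root to K: D -> H -> K
Depth = number of edges = 2

Answer: 2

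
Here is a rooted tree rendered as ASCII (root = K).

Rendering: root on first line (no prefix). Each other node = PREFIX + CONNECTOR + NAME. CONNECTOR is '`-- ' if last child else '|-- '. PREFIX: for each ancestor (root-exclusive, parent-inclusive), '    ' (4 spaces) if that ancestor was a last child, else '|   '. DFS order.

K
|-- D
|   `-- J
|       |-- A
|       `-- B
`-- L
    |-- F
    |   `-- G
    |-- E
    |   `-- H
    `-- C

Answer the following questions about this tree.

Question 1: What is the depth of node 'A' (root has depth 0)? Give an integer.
Path from root to A: K -> D -> J -> A
Depth = number of edges = 3

Answer: 3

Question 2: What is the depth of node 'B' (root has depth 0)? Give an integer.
Path from root to B: K -> D -> J -> B
Depth = number of edges = 3

Answer: 3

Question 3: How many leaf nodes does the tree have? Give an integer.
Answer: 5

Derivation:
Leaves (nodes with no children): A, B, C, G, H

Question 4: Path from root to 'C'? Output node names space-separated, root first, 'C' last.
Answer: K L C

Derivation:
Walk down from root: K -> L -> C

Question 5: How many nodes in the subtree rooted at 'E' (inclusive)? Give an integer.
Answer: 2

Derivation:
Subtree rooted at E contains: E, H
Count = 2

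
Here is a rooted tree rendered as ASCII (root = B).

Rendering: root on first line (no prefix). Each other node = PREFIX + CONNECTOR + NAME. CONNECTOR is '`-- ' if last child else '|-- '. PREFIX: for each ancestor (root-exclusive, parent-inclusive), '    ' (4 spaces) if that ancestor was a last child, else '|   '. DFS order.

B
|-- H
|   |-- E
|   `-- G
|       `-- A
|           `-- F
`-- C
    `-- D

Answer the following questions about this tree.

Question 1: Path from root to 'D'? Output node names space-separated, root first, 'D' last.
Walk down from root: B -> C -> D

Answer: B C D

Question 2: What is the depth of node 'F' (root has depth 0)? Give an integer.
Answer: 4

Derivation:
Path from root to F: B -> H -> G -> A -> F
Depth = number of edges = 4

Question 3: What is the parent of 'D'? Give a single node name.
Answer: C

Derivation:
Scan adjacency: D appears as child of C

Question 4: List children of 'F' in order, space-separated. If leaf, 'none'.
Node F's children (from adjacency): (leaf)

Answer: none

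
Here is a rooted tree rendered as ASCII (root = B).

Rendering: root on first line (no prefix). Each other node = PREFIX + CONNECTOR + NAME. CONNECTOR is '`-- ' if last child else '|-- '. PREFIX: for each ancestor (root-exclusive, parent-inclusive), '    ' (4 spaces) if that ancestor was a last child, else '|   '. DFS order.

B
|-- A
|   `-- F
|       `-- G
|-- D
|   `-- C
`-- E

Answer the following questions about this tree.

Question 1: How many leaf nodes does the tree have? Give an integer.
Answer: 3

Derivation:
Leaves (nodes with no children): C, E, G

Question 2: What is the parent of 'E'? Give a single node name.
Scan adjacency: E appears as child of B

Answer: B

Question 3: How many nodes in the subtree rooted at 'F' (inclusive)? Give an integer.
Answer: 2

Derivation:
Subtree rooted at F contains: F, G
Count = 2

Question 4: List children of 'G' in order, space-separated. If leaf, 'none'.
Answer: none

Derivation:
Node G's children (from adjacency): (leaf)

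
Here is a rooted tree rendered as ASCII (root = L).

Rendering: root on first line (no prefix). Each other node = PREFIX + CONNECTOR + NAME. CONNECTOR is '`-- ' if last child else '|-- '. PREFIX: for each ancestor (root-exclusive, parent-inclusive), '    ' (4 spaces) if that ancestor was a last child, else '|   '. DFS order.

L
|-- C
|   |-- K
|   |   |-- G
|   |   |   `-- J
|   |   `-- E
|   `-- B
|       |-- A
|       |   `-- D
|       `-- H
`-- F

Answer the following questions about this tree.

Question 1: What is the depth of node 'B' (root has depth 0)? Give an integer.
Path from root to B: L -> C -> B
Depth = number of edges = 2

Answer: 2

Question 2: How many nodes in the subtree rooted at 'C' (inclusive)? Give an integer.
Subtree rooted at C contains: A, B, C, D, E, G, H, J, K
Count = 9

Answer: 9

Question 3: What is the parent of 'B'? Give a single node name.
Answer: C

Derivation:
Scan adjacency: B appears as child of C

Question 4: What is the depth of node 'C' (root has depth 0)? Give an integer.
Answer: 1

Derivation:
Path from root to C: L -> C
Depth = number of edges = 1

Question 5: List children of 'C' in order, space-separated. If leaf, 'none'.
Answer: K B

Derivation:
Node C's children (from adjacency): K, B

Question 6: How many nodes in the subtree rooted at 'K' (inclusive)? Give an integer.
Subtree rooted at K contains: E, G, J, K
Count = 4

Answer: 4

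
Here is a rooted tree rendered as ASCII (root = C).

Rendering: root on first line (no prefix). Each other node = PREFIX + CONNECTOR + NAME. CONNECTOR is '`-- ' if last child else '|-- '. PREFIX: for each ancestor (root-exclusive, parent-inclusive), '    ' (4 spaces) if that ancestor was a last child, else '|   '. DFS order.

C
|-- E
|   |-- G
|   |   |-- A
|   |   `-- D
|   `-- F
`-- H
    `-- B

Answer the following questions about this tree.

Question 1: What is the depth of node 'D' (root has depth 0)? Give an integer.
Path from root to D: C -> E -> G -> D
Depth = number of edges = 3

Answer: 3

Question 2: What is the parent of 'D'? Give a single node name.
Scan adjacency: D appears as child of G

Answer: G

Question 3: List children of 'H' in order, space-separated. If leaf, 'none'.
Node H's children (from adjacency): B

Answer: B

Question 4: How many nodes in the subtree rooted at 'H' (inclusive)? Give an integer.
Answer: 2

Derivation:
Subtree rooted at H contains: B, H
Count = 2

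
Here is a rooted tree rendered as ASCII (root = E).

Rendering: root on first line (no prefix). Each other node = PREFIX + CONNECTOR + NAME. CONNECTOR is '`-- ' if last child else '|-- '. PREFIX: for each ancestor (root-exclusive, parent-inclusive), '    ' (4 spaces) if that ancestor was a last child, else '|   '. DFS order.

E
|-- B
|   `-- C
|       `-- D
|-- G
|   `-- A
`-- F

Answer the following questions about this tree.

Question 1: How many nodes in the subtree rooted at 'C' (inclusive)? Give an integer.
Answer: 2

Derivation:
Subtree rooted at C contains: C, D
Count = 2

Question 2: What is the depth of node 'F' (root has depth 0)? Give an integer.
Path from root to F: E -> F
Depth = number of edges = 1

Answer: 1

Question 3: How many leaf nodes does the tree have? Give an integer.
Leaves (nodes with no children): A, D, F

Answer: 3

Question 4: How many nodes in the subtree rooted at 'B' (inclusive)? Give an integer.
Answer: 3

Derivation:
Subtree rooted at B contains: B, C, D
Count = 3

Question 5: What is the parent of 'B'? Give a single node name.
Answer: E

Derivation:
Scan adjacency: B appears as child of E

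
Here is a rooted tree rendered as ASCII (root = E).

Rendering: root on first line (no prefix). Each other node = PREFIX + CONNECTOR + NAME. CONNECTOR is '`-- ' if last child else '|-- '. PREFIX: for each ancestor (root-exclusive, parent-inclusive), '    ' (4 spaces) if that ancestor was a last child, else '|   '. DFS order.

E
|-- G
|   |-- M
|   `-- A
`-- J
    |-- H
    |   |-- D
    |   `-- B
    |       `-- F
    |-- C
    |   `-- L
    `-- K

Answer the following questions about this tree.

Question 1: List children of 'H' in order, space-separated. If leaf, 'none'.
Node H's children (from adjacency): D, B

Answer: D B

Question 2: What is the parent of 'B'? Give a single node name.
Answer: H

Derivation:
Scan adjacency: B appears as child of H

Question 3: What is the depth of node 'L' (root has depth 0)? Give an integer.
Path from root to L: E -> J -> C -> L
Depth = number of edges = 3

Answer: 3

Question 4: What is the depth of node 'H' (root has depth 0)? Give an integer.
Answer: 2

Derivation:
Path from root to H: E -> J -> H
Depth = number of edges = 2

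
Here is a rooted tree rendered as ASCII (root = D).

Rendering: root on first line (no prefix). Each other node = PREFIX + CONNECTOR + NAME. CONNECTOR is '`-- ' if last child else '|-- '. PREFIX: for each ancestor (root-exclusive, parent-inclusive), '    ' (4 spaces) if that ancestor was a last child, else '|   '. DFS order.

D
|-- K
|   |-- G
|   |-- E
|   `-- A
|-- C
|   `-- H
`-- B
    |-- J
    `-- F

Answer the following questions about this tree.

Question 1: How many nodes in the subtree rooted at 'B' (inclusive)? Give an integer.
Answer: 3

Derivation:
Subtree rooted at B contains: B, F, J
Count = 3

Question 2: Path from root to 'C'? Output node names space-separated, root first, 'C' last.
Walk down from root: D -> C

Answer: D C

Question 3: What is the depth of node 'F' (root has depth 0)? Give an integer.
Answer: 2

Derivation:
Path from root to F: D -> B -> F
Depth = number of edges = 2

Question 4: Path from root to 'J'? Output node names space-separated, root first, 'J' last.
Answer: D B J

Derivation:
Walk down from root: D -> B -> J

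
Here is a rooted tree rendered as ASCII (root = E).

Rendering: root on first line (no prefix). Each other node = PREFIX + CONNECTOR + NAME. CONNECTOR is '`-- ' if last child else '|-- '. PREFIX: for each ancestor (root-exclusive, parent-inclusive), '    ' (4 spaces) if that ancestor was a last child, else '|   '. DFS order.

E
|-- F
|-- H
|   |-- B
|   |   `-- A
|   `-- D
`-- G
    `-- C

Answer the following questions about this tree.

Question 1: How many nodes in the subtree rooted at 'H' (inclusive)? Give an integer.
Subtree rooted at H contains: A, B, D, H
Count = 4

Answer: 4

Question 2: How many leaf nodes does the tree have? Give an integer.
Answer: 4

Derivation:
Leaves (nodes with no children): A, C, D, F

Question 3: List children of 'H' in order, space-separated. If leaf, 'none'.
Node H's children (from adjacency): B, D

Answer: B D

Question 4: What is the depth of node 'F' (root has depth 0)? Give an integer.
Answer: 1

Derivation:
Path from root to F: E -> F
Depth = number of edges = 1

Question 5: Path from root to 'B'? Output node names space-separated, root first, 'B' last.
Answer: E H B

Derivation:
Walk down from root: E -> H -> B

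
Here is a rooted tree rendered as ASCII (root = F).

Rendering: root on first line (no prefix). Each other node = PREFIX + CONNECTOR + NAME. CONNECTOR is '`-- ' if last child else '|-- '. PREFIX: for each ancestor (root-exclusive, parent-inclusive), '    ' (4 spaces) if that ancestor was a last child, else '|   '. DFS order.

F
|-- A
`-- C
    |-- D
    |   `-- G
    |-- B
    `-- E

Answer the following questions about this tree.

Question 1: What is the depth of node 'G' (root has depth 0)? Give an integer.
Answer: 3

Derivation:
Path from root to G: F -> C -> D -> G
Depth = number of edges = 3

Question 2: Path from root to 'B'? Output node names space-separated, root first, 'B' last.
Walk down from root: F -> C -> B

Answer: F C B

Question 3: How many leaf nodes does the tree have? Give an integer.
Answer: 4

Derivation:
Leaves (nodes with no children): A, B, E, G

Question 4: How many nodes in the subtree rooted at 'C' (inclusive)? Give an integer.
Answer: 5

Derivation:
Subtree rooted at C contains: B, C, D, E, G
Count = 5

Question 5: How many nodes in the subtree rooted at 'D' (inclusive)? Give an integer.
Answer: 2

Derivation:
Subtree rooted at D contains: D, G
Count = 2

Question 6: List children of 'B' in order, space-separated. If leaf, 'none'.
Answer: none

Derivation:
Node B's children (from adjacency): (leaf)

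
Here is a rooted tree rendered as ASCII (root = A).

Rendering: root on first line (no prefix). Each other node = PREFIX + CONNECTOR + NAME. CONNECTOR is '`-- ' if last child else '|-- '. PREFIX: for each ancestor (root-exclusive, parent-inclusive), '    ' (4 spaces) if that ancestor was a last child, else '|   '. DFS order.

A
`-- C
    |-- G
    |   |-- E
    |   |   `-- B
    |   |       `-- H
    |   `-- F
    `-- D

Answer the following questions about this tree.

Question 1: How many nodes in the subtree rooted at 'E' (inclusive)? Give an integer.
Subtree rooted at E contains: B, E, H
Count = 3

Answer: 3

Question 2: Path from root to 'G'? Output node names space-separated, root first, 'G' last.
Answer: A C G

Derivation:
Walk down from root: A -> C -> G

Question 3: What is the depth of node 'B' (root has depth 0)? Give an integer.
Answer: 4

Derivation:
Path from root to B: A -> C -> G -> E -> B
Depth = number of edges = 4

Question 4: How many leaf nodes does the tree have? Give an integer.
Leaves (nodes with no children): D, F, H

Answer: 3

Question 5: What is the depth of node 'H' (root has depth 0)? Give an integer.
Answer: 5

Derivation:
Path from root to H: A -> C -> G -> E -> B -> H
Depth = number of edges = 5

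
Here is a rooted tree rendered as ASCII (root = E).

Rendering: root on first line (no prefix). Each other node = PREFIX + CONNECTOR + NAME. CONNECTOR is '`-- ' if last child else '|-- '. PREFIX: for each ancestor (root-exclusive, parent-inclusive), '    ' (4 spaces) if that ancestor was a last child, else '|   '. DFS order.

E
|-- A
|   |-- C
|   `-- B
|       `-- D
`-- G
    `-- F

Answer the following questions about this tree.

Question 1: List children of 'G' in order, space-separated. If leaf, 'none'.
Answer: F

Derivation:
Node G's children (from adjacency): F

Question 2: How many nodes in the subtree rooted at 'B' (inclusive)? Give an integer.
Answer: 2

Derivation:
Subtree rooted at B contains: B, D
Count = 2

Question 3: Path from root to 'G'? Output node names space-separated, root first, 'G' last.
Answer: E G

Derivation:
Walk down from root: E -> G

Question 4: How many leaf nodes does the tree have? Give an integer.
Leaves (nodes with no children): C, D, F

Answer: 3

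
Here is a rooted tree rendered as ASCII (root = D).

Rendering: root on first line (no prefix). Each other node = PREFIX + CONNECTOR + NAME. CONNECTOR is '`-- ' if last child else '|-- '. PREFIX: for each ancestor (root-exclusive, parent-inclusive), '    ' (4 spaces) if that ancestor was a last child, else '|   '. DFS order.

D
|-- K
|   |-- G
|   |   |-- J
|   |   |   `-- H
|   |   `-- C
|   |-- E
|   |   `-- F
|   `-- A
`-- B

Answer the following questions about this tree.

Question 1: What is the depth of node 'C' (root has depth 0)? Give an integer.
Answer: 3

Derivation:
Path from root to C: D -> K -> G -> C
Depth = number of edges = 3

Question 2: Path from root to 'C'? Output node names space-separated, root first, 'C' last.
Walk down from root: D -> K -> G -> C

Answer: D K G C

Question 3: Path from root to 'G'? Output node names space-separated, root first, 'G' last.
Walk down from root: D -> K -> G

Answer: D K G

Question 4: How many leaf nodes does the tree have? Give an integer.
Answer: 5

Derivation:
Leaves (nodes with no children): A, B, C, F, H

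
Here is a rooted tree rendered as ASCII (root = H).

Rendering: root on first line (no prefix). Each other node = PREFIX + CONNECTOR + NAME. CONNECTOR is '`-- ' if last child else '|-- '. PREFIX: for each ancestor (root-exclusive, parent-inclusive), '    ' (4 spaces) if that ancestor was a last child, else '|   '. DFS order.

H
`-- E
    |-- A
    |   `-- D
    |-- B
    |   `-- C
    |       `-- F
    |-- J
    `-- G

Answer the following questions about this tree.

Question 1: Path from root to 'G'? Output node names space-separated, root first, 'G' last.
Walk down from root: H -> E -> G

Answer: H E G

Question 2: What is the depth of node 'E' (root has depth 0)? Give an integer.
Path from root to E: H -> E
Depth = number of edges = 1

Answer: 1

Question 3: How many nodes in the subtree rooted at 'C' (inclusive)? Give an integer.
Subtree rooted at C contains: C, F
Count = 2

Answer: 2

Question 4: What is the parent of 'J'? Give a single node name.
Answer: E

Derivation:
Scan adjacency: J appears as child of E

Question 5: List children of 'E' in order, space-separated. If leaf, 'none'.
Answer: A B J G

Derivation:
Node E's children (from adjacency): A, B, J, G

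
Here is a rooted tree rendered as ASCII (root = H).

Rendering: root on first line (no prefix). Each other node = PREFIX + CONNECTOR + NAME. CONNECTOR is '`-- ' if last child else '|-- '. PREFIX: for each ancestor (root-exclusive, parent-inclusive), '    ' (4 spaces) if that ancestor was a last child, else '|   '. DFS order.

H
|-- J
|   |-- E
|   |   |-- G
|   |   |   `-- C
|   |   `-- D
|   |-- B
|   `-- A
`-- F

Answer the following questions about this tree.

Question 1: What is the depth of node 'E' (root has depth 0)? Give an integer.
Answer: 2

Derivation:
Path from root to E: H -> J -> E
Depth = number of edges = 2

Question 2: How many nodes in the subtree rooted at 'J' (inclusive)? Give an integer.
Answer: 7

Derivation:
Subtree rooted at J contains: A, B, C, D, E, G, J
Count = 7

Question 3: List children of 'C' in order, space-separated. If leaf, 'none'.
Answer: none

Derivation:
Node C's children (from adjacency): (leaf)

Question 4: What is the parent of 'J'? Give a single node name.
Answer: H

Derivation:
Scan adjacency: J appears as child of H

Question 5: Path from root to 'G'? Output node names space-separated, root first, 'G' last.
Walk down from root: H -> J -> E -> G

Answer: H J E G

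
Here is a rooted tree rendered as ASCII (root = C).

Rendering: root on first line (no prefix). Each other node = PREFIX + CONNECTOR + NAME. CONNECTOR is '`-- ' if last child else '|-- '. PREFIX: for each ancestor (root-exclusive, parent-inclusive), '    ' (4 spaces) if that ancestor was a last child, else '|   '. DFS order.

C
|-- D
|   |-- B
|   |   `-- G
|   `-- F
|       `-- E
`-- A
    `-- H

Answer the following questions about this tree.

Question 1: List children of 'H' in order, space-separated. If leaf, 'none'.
Node H's children (from adjacency): (leaf)

Answer: none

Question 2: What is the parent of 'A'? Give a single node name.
Answer: C

Derivation:
Scan adjacency: A appears as child of C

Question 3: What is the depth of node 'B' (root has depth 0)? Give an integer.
Path from root to B: C -> D -> B
Depth = number of edges = 2

Answer: 2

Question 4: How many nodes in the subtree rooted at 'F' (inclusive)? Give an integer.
Subtree rooted at F contains: E, F
Count = 2

Answer: 2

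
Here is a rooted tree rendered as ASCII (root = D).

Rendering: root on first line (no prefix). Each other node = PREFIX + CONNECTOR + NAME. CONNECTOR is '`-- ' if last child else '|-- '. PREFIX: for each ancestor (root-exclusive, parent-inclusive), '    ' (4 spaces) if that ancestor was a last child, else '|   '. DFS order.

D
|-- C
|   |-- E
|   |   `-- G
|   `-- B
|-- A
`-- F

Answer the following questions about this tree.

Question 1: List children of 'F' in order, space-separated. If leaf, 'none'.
Node F's children (from adjacency): (leaf)

Answer: none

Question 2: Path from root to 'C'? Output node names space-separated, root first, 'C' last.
Answer: D C

Derivation:
Walk down from root: D -> C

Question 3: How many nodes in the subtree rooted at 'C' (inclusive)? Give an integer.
Answer: 4

Derivation:
Subtree rooted at C contains: B, C, E, G
Count = 4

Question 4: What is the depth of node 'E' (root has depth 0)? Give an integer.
Answer: 2

Derivation:
Path from root to E: D -> C -> E
Depth = number of edges = 2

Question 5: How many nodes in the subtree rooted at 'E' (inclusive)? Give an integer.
Answer: 2

Derivation:
Subtree rooted at E contains: E, G
Count = 2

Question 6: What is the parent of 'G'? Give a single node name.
Scan adjacency: G appears as child of E

Answer: E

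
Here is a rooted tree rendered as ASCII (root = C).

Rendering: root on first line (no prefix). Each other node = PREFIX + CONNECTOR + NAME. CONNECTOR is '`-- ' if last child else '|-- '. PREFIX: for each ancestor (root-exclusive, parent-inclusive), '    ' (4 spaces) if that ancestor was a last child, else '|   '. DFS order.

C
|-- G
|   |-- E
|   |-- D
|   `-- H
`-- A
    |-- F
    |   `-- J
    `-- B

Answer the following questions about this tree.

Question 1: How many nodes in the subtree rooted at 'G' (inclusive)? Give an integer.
Subtree rooted at G contains: D, E, G, H
Count = 4

Answer: 4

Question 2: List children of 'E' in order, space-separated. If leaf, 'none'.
Node E's children (from adjacency): (leaf)

Answer: none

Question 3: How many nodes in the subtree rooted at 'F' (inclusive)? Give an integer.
Answer: 2

Derivation:
Subtree rooted at F contains: F, J
Count = 2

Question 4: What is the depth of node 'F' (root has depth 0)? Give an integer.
Answer: 2

Derivation:
Path from root to F: C -> A -> F
Depth = number of edges = 2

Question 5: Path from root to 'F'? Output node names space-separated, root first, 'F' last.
Walk down from root: C -> A -> F

Answer: C A F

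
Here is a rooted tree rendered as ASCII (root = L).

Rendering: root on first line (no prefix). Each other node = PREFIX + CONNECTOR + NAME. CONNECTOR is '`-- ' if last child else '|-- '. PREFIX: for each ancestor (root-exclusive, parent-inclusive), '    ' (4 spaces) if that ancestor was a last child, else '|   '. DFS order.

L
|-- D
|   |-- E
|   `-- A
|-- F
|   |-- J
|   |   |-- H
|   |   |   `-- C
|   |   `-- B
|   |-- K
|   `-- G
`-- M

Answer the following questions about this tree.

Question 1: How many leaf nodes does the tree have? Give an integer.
Leaves (nodes with no children): A, B, C, E, G, K, M

Answer: 7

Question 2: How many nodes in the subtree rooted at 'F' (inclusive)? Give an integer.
Subtree rooted at F contains: B, C, F, G, H, J, K
Count = 7

Answer: 7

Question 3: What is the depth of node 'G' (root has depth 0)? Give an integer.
Path from root to G: L -> F -> G
Depth = number of edges = 2

Answer: 2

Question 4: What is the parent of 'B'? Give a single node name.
Scan adjacency: B appears as child of J

Answer: J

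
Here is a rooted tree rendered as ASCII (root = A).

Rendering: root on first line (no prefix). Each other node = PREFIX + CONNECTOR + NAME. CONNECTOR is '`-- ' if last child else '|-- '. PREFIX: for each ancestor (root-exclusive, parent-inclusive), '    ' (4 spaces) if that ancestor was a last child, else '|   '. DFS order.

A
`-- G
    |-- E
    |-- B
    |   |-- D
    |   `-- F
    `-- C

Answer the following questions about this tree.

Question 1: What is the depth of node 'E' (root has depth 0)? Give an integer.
Path from root to E: A -> G -> E
Depth = number of edges = 2

Answer: 2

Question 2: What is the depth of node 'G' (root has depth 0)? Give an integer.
Path from root to G: A -> G
Depth = number of edges = 1

Answer: 1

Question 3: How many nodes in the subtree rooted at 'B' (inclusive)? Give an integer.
Answer: 3

Derivation:
Subtree rooted at B contains: B, D, F
Count = 3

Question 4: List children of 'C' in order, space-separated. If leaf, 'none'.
Node C's children (from adjacency): (leaf)

Answer: none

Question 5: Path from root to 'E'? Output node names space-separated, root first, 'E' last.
Walk down from root: A -> G -> E

Answer: A G E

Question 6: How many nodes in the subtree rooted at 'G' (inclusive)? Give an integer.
Subtree rooted at G contains: B, C, D, E, F, G
Count = 6

Answer: 6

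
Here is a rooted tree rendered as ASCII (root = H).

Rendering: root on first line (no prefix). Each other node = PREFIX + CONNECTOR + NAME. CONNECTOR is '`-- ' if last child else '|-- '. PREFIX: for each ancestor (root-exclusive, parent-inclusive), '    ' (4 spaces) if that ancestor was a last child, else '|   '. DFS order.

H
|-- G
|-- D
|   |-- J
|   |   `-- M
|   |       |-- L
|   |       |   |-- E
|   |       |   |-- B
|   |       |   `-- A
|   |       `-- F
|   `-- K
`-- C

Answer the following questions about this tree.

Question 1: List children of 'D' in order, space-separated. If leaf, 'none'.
Node D's children (from adjacency): J, K

Answer: J K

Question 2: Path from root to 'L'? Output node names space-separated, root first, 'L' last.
Walk down from root: H -> D -> J -> M -> L

Answer: H D J M L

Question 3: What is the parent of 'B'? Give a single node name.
Scan adjacency: B appears as child of L

Answer: L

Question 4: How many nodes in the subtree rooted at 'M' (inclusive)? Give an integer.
Subtree rooted at M contains: A, B, E, F, L, M
Count = 6

Answer: 6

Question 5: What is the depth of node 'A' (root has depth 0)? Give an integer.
Answer: 5

Derivation:
Path from root to A: H -> D -> J -> M -> L -> A
Depth = number of edges = 5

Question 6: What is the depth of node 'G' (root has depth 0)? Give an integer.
Path from root to G: H -> G
Depth = number of edges = 1

Answer: 1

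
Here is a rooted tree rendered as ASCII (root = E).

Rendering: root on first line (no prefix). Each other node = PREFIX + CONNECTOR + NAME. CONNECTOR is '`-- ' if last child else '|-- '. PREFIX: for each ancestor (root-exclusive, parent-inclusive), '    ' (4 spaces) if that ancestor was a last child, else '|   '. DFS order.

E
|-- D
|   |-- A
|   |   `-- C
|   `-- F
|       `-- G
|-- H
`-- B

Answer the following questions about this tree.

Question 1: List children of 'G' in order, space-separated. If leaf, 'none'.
Node G's children (from adjacency): (leaf)

Answer: none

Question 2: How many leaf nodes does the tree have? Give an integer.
Answer: 4

Derivation:
Leaves (nodes with no children): B, C, G, H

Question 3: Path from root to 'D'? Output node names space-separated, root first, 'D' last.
Walk down from root: E -> D

Answer: E D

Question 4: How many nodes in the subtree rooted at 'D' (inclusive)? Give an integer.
Subtree rooted at D contains: A, C, D, F, G
Count = 5

Answer: 5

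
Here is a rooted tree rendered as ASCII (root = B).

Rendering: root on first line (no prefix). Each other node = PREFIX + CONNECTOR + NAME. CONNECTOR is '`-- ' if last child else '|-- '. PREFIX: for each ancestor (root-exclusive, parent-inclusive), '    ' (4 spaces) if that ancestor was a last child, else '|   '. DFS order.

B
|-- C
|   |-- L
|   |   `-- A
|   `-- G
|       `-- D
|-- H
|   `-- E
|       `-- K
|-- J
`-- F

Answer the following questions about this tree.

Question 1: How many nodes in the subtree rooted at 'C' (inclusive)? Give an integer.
Subtree rooted at C contains: A, C, D, G, L
Count = 5

Answer: 5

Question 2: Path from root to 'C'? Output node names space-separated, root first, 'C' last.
Answer: B C

Derivation:
Walk down from root: B -> C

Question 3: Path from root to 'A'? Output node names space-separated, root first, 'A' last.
Walk down from root: B -> C -> L -> A

Answer: B C L A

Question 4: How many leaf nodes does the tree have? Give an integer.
Answer: 5

Derivation:
Leaves (nodes with no children): A, D, F, J, K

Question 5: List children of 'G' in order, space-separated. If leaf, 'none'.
Node G's children (from adjacency): D

Answer: D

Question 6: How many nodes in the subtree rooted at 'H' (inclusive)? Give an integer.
Subtree rooted at H contains: E, H, K
Count = 3

Answer: 3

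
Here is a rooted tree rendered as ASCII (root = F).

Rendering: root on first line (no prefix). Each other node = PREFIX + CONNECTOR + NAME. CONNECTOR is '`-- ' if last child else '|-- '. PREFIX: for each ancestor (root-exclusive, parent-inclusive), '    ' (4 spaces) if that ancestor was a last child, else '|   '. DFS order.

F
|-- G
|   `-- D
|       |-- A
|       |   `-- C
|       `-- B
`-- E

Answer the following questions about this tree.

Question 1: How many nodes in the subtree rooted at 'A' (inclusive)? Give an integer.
Subtree rooted at A contains: A, C
Count = 2

Answer: 2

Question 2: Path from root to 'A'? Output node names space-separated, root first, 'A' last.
Walk down from root: F -> G -> D -> A

Answer: F G D A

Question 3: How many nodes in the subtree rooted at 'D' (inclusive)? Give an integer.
Subtree rooted at D contains: A, B, C, D
Count = 4

Answer: 4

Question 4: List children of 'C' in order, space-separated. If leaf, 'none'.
Answer: none

Derivation:
Node C's children (from adjacency): (leaf)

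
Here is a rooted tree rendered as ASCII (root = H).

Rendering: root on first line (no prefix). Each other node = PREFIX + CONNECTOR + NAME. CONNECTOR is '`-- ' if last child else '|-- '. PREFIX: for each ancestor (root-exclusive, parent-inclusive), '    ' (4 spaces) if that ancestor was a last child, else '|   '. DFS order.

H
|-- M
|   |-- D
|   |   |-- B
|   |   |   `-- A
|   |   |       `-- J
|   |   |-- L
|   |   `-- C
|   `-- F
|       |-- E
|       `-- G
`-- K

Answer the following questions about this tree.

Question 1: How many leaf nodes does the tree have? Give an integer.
Answer: 6

Derivation:
Leaves (nodes with no children): C, E, G, J, K, L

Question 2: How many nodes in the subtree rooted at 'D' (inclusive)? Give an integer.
Answer: 6

Derivation:
Subtree rooted at D contains: A, B, C, D, J, L
Count = 6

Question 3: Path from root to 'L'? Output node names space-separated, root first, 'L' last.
Answer: H M D L

Derivation:
Walk down from root: H -> M -> D -> L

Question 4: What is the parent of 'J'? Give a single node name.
Scan adjacency: J appears as child of A

Answer: A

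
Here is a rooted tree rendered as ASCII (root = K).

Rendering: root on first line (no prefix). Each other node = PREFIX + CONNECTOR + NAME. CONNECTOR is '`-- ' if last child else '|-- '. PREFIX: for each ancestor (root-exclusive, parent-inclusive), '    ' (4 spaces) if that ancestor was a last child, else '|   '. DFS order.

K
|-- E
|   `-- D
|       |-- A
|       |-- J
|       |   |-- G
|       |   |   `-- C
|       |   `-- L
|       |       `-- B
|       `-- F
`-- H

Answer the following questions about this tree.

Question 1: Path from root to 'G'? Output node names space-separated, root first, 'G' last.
Answer: K E D J G

Derivation:
Walk down from root: K -> E -> D -> J -> G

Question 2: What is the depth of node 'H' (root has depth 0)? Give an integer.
Path from root to H: K -> H
Depth = number of edges = 1

Answer: 1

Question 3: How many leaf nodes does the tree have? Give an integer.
Answer: 5

Derivation:
Leaves (nodes with no children): A, B, C, F, H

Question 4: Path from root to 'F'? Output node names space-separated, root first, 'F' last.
Walk down from root: K -> E -> D -> F

Answer: K E D F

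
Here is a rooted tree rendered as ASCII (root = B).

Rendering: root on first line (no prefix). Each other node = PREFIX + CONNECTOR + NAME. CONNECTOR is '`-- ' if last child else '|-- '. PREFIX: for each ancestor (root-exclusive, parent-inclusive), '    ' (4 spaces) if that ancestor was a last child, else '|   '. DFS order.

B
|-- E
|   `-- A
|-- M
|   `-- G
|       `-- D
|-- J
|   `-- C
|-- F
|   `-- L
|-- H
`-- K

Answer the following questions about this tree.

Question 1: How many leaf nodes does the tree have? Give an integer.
Answer: 6

Derivation:
Leaves (nodes with no children): A, C, D, H, K, L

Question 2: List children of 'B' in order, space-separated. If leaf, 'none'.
Node B's children (from adjacency): E, M, J, F, H, K

Answer: E M J F H K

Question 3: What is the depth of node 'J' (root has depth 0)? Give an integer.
Path from root to J: B -> J
Depth = number of edges = 1

Answer: 1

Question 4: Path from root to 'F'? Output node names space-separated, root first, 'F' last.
Answer: B F

Derivation:
Walk down from root: B -> F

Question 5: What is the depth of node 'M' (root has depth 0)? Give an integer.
Path from root to M: B -> M
Depth = number of edges = 1

Answer: 1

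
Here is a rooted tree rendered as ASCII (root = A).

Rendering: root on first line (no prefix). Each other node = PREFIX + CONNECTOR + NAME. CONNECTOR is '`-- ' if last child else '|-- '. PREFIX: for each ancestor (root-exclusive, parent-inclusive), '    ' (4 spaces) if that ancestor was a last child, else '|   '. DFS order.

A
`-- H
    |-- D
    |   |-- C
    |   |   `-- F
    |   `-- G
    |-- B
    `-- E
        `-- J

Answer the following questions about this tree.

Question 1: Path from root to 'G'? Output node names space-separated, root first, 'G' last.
Walk down from root: A -> H -> D -> G

Answer: A H D G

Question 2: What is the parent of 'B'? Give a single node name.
Answer: H

Derivation:
Scan adjacency: B appears as child of H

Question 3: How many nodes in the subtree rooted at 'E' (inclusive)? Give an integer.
Answer: 2

Derivation:
Subtree rooted at E contains: E, J
Count = 2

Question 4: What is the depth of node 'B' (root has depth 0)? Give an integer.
Answer: 2

Derivation:
Path from root to B: A -> H -> B
Depth = number of edges = 2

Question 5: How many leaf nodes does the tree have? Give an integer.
Answer: 4

Derivation:
Leaves (nodes with no children): B, F, G, J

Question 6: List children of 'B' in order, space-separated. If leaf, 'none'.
Answer: none

Derivation:
Node B's children (from adjacency): (leaf)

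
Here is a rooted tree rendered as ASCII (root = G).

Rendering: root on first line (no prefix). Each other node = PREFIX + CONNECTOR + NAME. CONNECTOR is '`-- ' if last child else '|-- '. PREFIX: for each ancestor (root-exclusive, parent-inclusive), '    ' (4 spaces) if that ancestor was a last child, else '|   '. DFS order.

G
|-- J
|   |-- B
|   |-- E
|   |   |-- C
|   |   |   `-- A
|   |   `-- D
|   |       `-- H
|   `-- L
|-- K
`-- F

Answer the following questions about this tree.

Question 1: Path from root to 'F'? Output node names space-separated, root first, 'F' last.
Answer: G F

Derivation:
Walk down from root: G -> F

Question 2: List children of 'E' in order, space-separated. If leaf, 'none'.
Node E's children (from adjacency): C, D

Answer: C D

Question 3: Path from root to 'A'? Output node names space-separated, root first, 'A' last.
Walk down from root: G -> J -> E -> C -> A

Answer: G J E C A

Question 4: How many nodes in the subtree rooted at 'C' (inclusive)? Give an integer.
Subtree rooted at C contains: A, C
Count = 2

Answer: 2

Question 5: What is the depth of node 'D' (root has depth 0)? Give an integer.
Path from root to D: G -> J -> E -> D
Depth = number of edges = 3

Answer: 3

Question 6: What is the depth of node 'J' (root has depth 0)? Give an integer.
Answer: 1

Derivation:
Path from root to J: G -> J
Depth = number of edges = 1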